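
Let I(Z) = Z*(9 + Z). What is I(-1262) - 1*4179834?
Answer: -2598548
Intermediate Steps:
I(-1262) - 1*4179834 = -1262*(9 - 1262) - 1*4179834 = -1262*(-1253) - 4179834 = 1581286 - 4179834 = -2598548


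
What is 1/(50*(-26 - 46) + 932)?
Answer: -1/2668 ≈ -0.00037481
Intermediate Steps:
1/(50*(-26 - 46) + 932) = 1/(50*(-72) + 932) = 1/(-3600 + 932) = 1/(-2668) = -1/2668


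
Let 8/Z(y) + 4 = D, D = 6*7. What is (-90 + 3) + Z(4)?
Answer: -1649/19 ≈ -86.789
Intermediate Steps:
D = 42
Z(y) = 4/19 (Z(y) = 8/(-4 + 42) = 8/38 = 8*(1/38) = 4/19)
(-90 + 3) + Z(4) = (-90 + 3) + 4/19 = -87 + 4/19 = -1649/19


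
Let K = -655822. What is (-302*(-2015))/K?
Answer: -304265/327911 ≈ -0.92789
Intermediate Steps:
(-302*(-2015))/K = -302*(-2015)/(-655822) = 608530*(-1/655822) = -304265/327911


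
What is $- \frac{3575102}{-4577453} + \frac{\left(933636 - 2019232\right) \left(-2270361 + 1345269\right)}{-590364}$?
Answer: $- \frac{127695135519492938}{75065651747} \approx -1.7011 \cdot 10^{6}$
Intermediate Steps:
$- \frac{3575102}{-4577453} + \frac{\left(933636 - 2019232\right) \left(-2270361 + 1345269\right)}{-590364} = \left(-3575102\right) \left(- \frac{1}{4577453}\right) + \left(-1085596\right) \left(-925092\right) \left(- \frac{1}{590364}\right) = \frac{3575102}{4577453} + 1004276174832 \left(- \frac{1}{590364}\right) = \frac{3575102}{4577453} - \frac{27896560412}{16399} = - \frac{127695135519492938}{75065651747}$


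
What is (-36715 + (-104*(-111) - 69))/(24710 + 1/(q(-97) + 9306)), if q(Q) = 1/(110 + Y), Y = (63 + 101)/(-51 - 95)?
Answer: -933427711820/913827213129 ≈ -1.0214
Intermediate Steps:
Y = -82/73 (Y = 164/(-146) = 164*(-1/146) = -82/73 ≈ -1.1233)
q(Q) = 73/7948 (q(Q) = 1/(110 - 82/73) = 1/(7948/73) = 73/7948)
(-36715 + (-104*(-111) - 69))/(24710 + 1/(q(-97) + 9306)) = (-36715 + (-104*(-111) - 69))/(24710 + 1/(73/7948 + 9306)) = (-36715 + (11544 - 69))/(24710 + 1/(73964161/7948)) = (-36715 + 11475)/(24710 + 7948/73964161) = -25240/1827654426258/73964161 = -25240*73964161/1827654426258 = -933427711820/913827213129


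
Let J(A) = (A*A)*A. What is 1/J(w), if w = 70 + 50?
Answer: 1/1728000 ≈ 5.7870e-7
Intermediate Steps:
w = 120
J(A) = A**3 (J(A) = A**2*A = A**3)
1/J(w) = 1/(120**3) = 1/1728000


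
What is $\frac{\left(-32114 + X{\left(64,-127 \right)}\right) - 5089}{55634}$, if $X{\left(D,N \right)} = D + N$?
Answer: $- \frac{18633}{27817} \approx -0.66984$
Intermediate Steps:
$\frac{\left(-32114 + X{\left(64,-127 \right)}\right) - 5089}{55634} = \frac{\left(-32114 + \left(64 - 127\right)\right) - 5089}{55634} = \left(\left(-32114 - 63\right) - 5089\right) \frac{1}{55634} = \left(-32177 - 5089\right) \frac{1}{55634} = \left(-37266\right) \frac{1}{55634} = - \frac{18633}{27817}$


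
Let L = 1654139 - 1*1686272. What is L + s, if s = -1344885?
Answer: -1377018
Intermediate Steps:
L = -32133 (L = 1654139 - 1686272 = -32133)
L + s = -32133 - 1344885 = -1377018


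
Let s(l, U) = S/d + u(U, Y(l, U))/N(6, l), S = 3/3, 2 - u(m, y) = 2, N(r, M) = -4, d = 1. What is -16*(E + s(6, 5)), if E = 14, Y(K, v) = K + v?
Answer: -240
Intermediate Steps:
u(m, y) = 0 (u(m, y) = 2 - 1*2 = 2 - 2 = 0)
S = 1 (S = 3*(⅓) = 1)
s(l, U) = 1 (s(l, U) = 1/1 + 0/(-4) = 1*1 + 0*(-¼) = 1 + 0 = 1)
-16*(E + s(6, 5)) = -16*(14 + 1) = -16*15 = -240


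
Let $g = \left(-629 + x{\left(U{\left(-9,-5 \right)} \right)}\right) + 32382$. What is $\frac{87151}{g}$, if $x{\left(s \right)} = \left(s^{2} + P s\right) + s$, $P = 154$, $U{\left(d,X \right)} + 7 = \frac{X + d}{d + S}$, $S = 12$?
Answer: $\frac{784359}{270727} \approx 2.8972$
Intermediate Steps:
$U{\left(d,X \right)} = -7 + \frac{X + d}{12 + d}$ ($U{\left(d,X \right)} = -7 + \frac{X + d}{d + 12} = -7 + \frac{X + d}{12 + d}$)
$x{\left(s \right)} = s^{2} + 155 s$ ($x{\left(s \right)} = \left(s^{2} + 154 s\right) + s = s^{2} + 155 s$)
$g = \frac{270727}{9}$ ($g = \left(-629 + \frac{-84 - 5 - -54}{12 - 9} \left(155 + \frac{-84 - 5 - -54}{12 - 9}\right)\right) + 32382 = \left(-629 + \frac{-84 - 5 + 54}{3} \left(155 + \frac{-84 - 5 + 54}{3}\right)\right) + 32382 = \left(-629 + \frac{1}{3} \left(-35\right) \left(155 + \frac{1}{3} \left(-35\right)\right)\right) + 32382 = \left(-629 - \frac{35 \left(155 - \frac{35}{3}\right)}{3}\right) + 32382 = \left(-629 - \frac{15050}{9}\right) + 32382 = - \frac{20711}{9} + 32382 = \frac{270727}{9} \approx 30081.0$)
$\frac{87151}{g} = \frac{87151}{\frac{270727}{9}} = 87151 \cdot \frac{9}{270727} = \frac{784359}{270727}$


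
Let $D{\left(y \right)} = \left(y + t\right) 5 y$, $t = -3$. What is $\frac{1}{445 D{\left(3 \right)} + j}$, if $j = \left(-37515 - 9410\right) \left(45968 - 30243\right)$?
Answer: $- \frac{1}{737895625} \approx -1.3552 \cdot 10^{-9}$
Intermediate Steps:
$D{\left(y \right)} = y \left(-15 + 5 y\right)$ ($D{\left(y \right)} = \left(y - 3\right) 5 y = \left(-3 + y\right) 5 y = \left(-15 + 5 y\right) y = y \left(-15 + 5 y\right)$)
$j = -737895625$ ($j = \left(-46925\right) 15725 = -737895625$)
$\frac{1}{445 D{\left(3 \right)} + j} = \frac{1}{445 \cdot 5 \cdot 3 \left(-3 + 3\right) - 737895625} = \frac{1}{445 \cdot 5 \cdot 3 \cdot 0 - 737895625} = \frac{1}{445 \cdot 0 - 737895625} = \frac{1}{0 - 737895625} = \frac{1}{-737895625} = - \frac{1}{737895625}$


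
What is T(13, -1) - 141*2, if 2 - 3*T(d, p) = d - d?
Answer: -844/3 ≈ -281.33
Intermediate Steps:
T(d, p) = ⅔ (T(d, p) = ⅔ - (d - d)/3 = ⅔ - ⅓*0 = ⅔ + 0 = ⅔)
T(13, -1) - 141*2 = ⅔ - 141*2 = ⅔ - 282 = -844/3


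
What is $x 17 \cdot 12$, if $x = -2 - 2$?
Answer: $-816$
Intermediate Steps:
$x = -4$ ($x = -2 - 2 = -4$)
$x 17 \cdot 12 = \left(-4\right) 17 \cdot 12 = \left(-68\right) 12 = -816$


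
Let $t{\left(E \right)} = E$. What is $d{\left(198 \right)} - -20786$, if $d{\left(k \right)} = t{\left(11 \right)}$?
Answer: $20797$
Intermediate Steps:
$d{\left(k \right)} = 11$
$d{\left(198 \right)} - -20786 = 11 - -20786 = 11 + 20786 = 20797$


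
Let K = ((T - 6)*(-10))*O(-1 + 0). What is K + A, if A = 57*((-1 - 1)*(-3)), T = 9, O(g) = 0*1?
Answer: 342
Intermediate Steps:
O(g) = 0
K = 0 (K = ((9 - 6)*(-10))*0 = (3*(-10))*0 = -30*0 = 0)
A = 342 (A = 57*(-2*(-3)) = 57*6 = 342)
K + A = 0 + 342 = 342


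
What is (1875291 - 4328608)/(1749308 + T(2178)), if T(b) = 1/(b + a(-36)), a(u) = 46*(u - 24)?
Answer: -1427830494/1018097255 ≈ -1.4025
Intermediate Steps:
a(u) = -1104 + 46*u (a(u) = 46*(-24 + u) = -1104 + 46*u)
T(b) = 1/(-2760 + b) (T(b) = 1/(b + (-1104 + 46*(-36))) = 1/(b + (-1104 - 1656)) = 1/(b - 2760) = 1/(-2760 + b))
(1875291 - 4328608)/(1749308 + T(2178)) = (1875291 - 4328608)/(1749308 + 1/(-2760 + 2178)) = -2453317/(1749308 + 1/(-582)) = -2453317/(1749308 - 1/582) = -2453317/1018097255/582 = -2453317*582/1018097255 = -1427830494/1018097255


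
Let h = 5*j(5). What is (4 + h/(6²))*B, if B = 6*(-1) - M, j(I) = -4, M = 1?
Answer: -217/9 ≈ -24.111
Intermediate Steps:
B = -7 (B = 6*(-1) - 1*1 = -6 - 1 = -7)
h = -20 (h = 5*(-4) = -20)
(4 + h/(6²))*B = (4 - 20/(6²))*(-7) = (4 - 20/36)*(-7) = (4 - 20*1/36)*(-7) = (4 - 5/9)*(-7) = (31/9)*(-7) = -217/9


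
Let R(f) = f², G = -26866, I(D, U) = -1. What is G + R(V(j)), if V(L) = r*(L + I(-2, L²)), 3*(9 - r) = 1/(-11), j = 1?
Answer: -26866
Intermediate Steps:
r = 298/33 (r = 9 - ⅓/(-11) = 9 - ⅓*(-1/11) = 9 + 1/33 = 298/33 ≈ 9.0303)
V(L) = -298/33 + 298*L/33 (V(L) = 298*(L - 1)/33 = 298*(-1 + L)/33 = -298/33 + 298*L/33)
G + R(V(j)) = -26866 + (-298/33 + (298/33)*1)² = -26866 + (-298/33 + 298/33)² = -26866 + 0² = -26866 + 0 = -26866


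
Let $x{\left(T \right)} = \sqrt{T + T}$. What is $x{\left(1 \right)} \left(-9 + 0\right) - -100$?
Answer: $100 - 9 \sqrt{2} \approx 87.272$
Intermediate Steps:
$x{\left(T \right)} = \sqrt{2} \sqrt{T}$ ($x{\left(T \right)} = \sqrt{2 T} = \sqrt{2} \sqrt{T}$)
$x{\left(1 \right)} \left(-9 + 0\right) - -100 = \sqrt{2} \sqrt{1} \left(-9 + 0\right) - -100 = \sqrt{2} \cdot 1 \left(-9\right) + 100 = \sqrt{2} \left(-9\right) + 100 = - 9 \sqrt{2} + 100 = 100 - 9 \sqrt{2}$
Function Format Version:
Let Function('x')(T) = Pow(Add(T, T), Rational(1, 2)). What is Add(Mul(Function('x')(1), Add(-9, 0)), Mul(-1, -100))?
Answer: Add(100, Mul(-9, Pow(2, Rational(1, 2)))) ≈ 87.272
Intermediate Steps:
Function('x')(T) = Mul(Pow(2, Rational(1, 2)), Pow(T, Rational(1, 2))) (Function('x')(T) = Pow(Mul(2, T), Rational(1, 2)) = Mul(Pow(2, Rational(1, 2)), Pow(T, Rational(1, 2))))
Add(Mul(Function('x')(1), Add(-9, 0)), Mul(-1, -100)) = Add(Mul(Mul(Pow(2, Rational(1, 2)), Pow(1, Rational(1, 2))), Add(-9, 0)), Mul(-1, -100)) = Add(Mul(Mul(Pow(2, Rational(1, 2)), 1), -9), 100) = Add(Mul(Pow(2, Rational(1, 2)), -9), 100) = Add(Mul(-9, Pow(2, Rational(1, 2))), 100) = Add(100, Mul(-9, Pow(2, Rational(1, 2))))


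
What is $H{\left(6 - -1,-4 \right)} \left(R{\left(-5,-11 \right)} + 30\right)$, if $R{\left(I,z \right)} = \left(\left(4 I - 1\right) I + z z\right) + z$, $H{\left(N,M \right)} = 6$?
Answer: $1470$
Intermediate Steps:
$R{\left(I,z \right)} = z + z^{2} + I \left(-1 + 4 I\right)$ ($R{\left(I,z \right)} = \left(\left(-1 + 4 I\right) I + z^{2}\right) + z = \left(I \left(-1 + 4 I\right) + z^{2}\right) + z = \left(z^{2} + I \left(-1 + 4 I\right)\right) + z = z + z^{2} + I \left(-1 + 4 I\right)$)
$H{\left(6 - -1,-4 \right)} \left(R{\left(-5,-11 \right)} + 30\right) = 6 \left(\left(-11 + \left(-11\right)^{2} - -5 + 4 \left(-5\right)^{2}\right) + 30\right) = 6 \left(\left(-11 + 121 + 5 + 4 \cdot 25\right) + 30\right) = 6 \left(\left(-11 + 121 + 5 + 100\right) + 30\right) = 6 \left(215 + 30\right) = 6 \cdot 245 = 1470$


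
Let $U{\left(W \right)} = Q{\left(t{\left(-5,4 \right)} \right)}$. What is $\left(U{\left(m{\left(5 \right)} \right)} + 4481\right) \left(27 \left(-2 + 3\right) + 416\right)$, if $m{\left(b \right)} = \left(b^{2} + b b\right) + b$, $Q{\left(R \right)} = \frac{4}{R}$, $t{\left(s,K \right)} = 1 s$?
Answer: $\frac{9923643}{5} \approx 1.9847 \cdot 10^{6}$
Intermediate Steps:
$t{\left(s,K \right)} = s$
$m{\left(b \right)} = b + 2 b^{2}$ ($m{\left(b \right)} = \left(b^{2} + b^{2}\right) + b = 2 b^{2} + b = b + 2 b^{2}$)
$U{\left(W \right)} = - \frac{4}{5}$ ($U{\left(W \right)} = \frac{4}{-5} = 4 \left(- \frac{1}{5}\right) = - \frac{4}{5}$)
$\left(U{\left(m{\left(5 \right)} \right)} + 4481\right) \left(27 \left(-2 + 3\right) + 416\right) = \left(- \frac{4}{5} + 4481\right) \left(27 \left(-2 + 3\right) + 416\right) = \frac{22401 \left(27 \cdot 1 + 416\right)}{5} = \frac{22401 \left(27 + 416\right)}{5} = \frac{22401}{5} \cdot 443 = \frac{9923643}{5}$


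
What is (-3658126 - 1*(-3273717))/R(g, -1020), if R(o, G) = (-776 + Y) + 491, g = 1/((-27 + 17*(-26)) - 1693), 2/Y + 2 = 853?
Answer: 327132059/242533 ≈ 1348.8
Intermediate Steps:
Y = 2/851 (Y = 2/(-2 + 853) = 2/851 ≈ 0.0023502)
g = -1/2162 (g = 1/((-27 - 442) - 1693) = 1/(-469 - 1693) = 1/(-2162) = -1/2162 ≈ -0.00046253)
R(o, G) = -242533/851 (R(o, G) = (-776 + 2/851) + 491 = -660374/851 + 491 = -242533/851)
(-3658126 - 1*(-3273717))/R(g, -1020) = (-3658126 - 1*(-3273717))/(-242533/851) = (-3658126 + 3273717)*(-851/242533) = -384409*(-851/242533) = 327132059/242533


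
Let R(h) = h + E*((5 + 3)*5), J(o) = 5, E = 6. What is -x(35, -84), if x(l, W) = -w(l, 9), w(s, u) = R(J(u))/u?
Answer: 245/9 ≈ 27.222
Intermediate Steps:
R(h) = 240 + h (R(h) = h + 6*((5 + 3)*5) = h + 6*(8*5) = h + 6*40 = h + 240 = 240 + h)
w(s, u) = 245/u (w(s, u) = (240 + 5)/u = 245/u)
x(l, W) = -245/9
-x(35, -84) = -1*(-245/9) = 245/9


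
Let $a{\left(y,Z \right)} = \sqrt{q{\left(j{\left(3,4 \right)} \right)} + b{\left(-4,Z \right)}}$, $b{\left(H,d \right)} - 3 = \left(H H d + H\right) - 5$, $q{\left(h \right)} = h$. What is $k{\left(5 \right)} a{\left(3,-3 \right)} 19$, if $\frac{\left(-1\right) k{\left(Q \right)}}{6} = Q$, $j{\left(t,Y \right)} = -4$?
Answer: $- 570 i \sqrt{58} \approx - 4341.0 i$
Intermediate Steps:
$k{\left(Q \right)} = - 6 Q$
$b{\left(H,d \right)} = -2 + H + d H^{2}$ ($b{\left(H,d \right)} = 3 - \left(5 - H - H H d\right) = 3 - \left(5 - H - H^{2} d\right) = 3 - \left(5 - H - d H^{2}\right) = 3 + \left(-5 + H + d H^{2}\right) = -2 + H + d H^{2}$)
$a{\left(y,Z \right)} = \sqrt{-10 + 16 Z}$ ($a{\left(y,Z \right)} = \sqrt{-4 - \left(6 - Z \left(-4\right)^{2}\right)} = \sqrt{-4 - \left(6 - Z 16\right)} = \sqrt{-4 - \left(6 - 16 Z\right)} = \sqrt{-4 + \left(-6 + 16 Z\right)} = \sqrt{-10 + 16 Z}$)
$k{\left(5 \right)} a{\left(3,-3 \right)} 19 = \left(-6\right) 5 \sqrt{-10 + 16 \left(-3\right)} 19 = - 30 \sqrt{-10 - 48} \cdot 19 = - 30 \sqrt{-58} \cdot 19 = - 30 i \sqrt{58} \cdot 19 = - 570 i \sqrt{58}$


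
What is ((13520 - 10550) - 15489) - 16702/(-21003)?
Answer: -262919855/21003 ≈ -12518.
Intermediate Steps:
((13520 - 10550) - 15489) - 16702/(-21003) = (2970 - 15489) - 16702*(-1/21003) = -12519 + 16702/21003 = -262919855/21003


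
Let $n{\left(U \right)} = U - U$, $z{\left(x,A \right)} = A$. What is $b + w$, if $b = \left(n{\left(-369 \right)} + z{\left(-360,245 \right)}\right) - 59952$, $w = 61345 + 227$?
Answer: $1865$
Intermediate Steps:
$n{\left(U \right)} = 0$
$w = 61572$
$b = -59707$ ($b = \left(0 + 245\right) - 59952 = 245 - 59952 = -59707$)
$b + w = -59707 + 61572 = 1865$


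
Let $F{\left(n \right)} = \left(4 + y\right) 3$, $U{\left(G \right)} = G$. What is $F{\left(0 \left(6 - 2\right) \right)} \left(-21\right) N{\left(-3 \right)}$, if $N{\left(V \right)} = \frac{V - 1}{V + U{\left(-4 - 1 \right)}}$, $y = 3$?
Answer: $- \frac{441}{2} \approx -220.5$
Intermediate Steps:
$F{\left(n \right)} = 21$ ($F{\left(n \right)} = \left(4 + 3\right) 3 = 7 \cdot 3 = 21$)
$N{\left(V \right)} = \frac{-1 + V}{-5 + V}$ ($N{\left(V \right)} = \frac{V - 1}{V - 5} = \frac{-1 + V}{V - 5} = \frac{-1 + V}{-5 + V}$)
$F{\left(0 \left(6 - 2\right) \right)} \left(-21\right) N{\left(-3 \right)} = 21 \left(-21\right) \frac{-1 - 3}{-5 - 3} = - 441 \frac{1}{-8} \left(-4\right) = - 441 \left(\left(- \frac{1}{8}\right) \left(-4\right)\right) = \left(-441\right) \frac{1}{2} = - \frac{441}{2}$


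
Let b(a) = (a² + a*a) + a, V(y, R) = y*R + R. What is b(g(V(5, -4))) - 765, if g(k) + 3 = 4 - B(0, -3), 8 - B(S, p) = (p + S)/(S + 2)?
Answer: -629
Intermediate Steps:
V(y, R) = R + R*y (V(y, R) = R*y + R = R + R*y)
B(S, p) = 8 - (S + p)/(2 + S) (B(S, p) = 8 - (p + S)/(S + 2) = 8 - (S + p)/(2 + S))
g(k) = -17/2 (g(k) = -3 + (4 - (16 - 1*(-3) + 7*0)/(2 + 0)) = -3 + (4 - (16 + 3 + 0)/2) = -3 + (4 - 19/2) = -3 - 11/2 = -17/2)
b(a) = a + 2*a² (b(a) = (a² + a²) + a = 2*a² + a = a + 2*a²)
b(g(V(5, -4))) - 765 = -17*(1 + 2*(-17/2))/2 - 765 = -17*(1 - 17)/2 - 765 = -17/2*(-16) - 765 = 136 - 765 = -629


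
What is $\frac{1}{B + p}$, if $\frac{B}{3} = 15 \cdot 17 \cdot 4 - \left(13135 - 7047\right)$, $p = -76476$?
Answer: $- \frac{1}{91680} \approx -1.0908 \cdot 10^{-5}$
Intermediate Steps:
$B = -15204$ ($B = 3 \left(15 \cdot 17 \cdot 4 - \left(13135 - 7047\right)\right) = 3 \left(255 \cdot 4 - \left(13135 - 7047\right)\right) = 3 \left(1020 - 6088\right) = 3 \left(-5068\right) = -15204$)
$\frac{1}{B + p} = \frac{1}{-15204 - 76476} = \frac{1}{-91680} = - \frac{1}{91680}$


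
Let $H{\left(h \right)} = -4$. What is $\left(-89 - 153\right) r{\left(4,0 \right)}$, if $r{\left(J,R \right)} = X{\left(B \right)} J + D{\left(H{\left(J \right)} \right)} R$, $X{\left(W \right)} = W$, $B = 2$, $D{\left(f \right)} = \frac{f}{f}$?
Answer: $-1936$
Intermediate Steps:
$D{\left(f \right)} = 1$
$r{\left(J,R \right)} = R + 2 J$ ($r{\left(J,R \right)} = 2 J + 1 R = 2 J + R = R + 2 J$)
$\left(-89 - 153\right) r{\left(4,0 \right)} = \left(-89 - 153\right) \left(0 + 2 \cdot 4\right) = - 242 \left(0 + 8\right) = \left(-242\right) 8 = -1936$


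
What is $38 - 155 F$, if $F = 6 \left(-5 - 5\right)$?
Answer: $9338$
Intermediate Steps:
$F = -60$ ($F = 6 \left(-10\right) = -60$)
$38 - 155 F = 38 - -9300 = 38 + 9300 = 9338$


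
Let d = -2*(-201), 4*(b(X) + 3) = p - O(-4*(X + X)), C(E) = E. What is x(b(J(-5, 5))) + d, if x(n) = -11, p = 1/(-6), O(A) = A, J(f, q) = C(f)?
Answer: 391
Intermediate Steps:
J(f, q) = f
p = -1/6 ≈ -0.16667
b(X) = -73/24 + 2*X (b(X) = -3 + (-1/6 - (-4)*(X + X))/4 = -3 + (-1/6 - (-4)*2*X)/4 = -3 + (-1/6 - (-8)*X)/4 = -3 + (-1/6 + 8*X)/4 = -3 + (-1/24 + 2*X) = -73/24 + 2*X)
d = 402
x(b(J(-5, 5))) + d = -11 + 402 = 391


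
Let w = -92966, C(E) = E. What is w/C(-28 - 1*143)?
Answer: 92966/171 ≈ 543.66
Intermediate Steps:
w/C(-28 - 1*143) = -92966/(-28 - 1*143) = -92966/(-28 - 143) = -92966/(-171) = -92966*(-1/171) = 92966/171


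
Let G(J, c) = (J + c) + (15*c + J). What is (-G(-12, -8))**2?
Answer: 23104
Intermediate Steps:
G(J, c) = 2*J + 16*c (G(J, c) = (J + c) + (J + 15*c) = 2*J + 16*c)
(-G(-12, -8))**2 = (-(2*(-12) + 16*(-8)))**2 = (-(-24 - 128))**2 = (-1*(-152))**2 = 152**2 = 23104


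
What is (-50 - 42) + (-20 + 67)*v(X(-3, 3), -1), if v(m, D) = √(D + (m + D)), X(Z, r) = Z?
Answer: -92 + 47*I*√5 ≈ -92.0 + 105.1*I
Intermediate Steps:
v(m, D) = √(m + 2*D) (v(m, D) = √(D + (D + m)) = √(m + 2*D))
(-50 - 42) + (-20 + 67)*v(X(-3, 3), -1) = (-50 - 42) + (-20 + 67)*√(-3 + 2*(-1)) = -92 + 47*√(-3 - 2) = -92 + 47*√(-5) = -92 + 47*(I*√5) = -92 + 47*I*√5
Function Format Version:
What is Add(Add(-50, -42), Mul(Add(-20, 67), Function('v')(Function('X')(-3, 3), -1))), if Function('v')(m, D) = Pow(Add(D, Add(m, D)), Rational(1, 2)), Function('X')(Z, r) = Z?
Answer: Add(-92, Mul(47, I, Pow(5, Rational(1, 2)))) ≈ Add(-92.000, Mul(105.10, I))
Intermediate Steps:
Function('v')(m, D) = Pow(Add(m, Mul(2, D)), Rational(1, 2)) (Function('v')(m, D) = Pow(Add(D, Add(D, m)), Rational(1, 2)) = Pow(Add(m, Mul(2, D)), Rational(1, 2)))
Add(Add(-50, -42), Mul(Add(-20, 67), Function('v')(Function('X')(-3, 3), -1))) = Add(Add(-50, -42), Mul(Add(-20, 67), Pow(Add(-3, Mul(2, -1)), Rational(1, 2)))) = Add(-92, Mul(47, Pow(Add(-3, -2), Rational(1, 2)))) = Add(-92, Mul(47, Pow(-5, Rational(1, 2)))) = Add(-92, Mul(47, Mul(I, Pow(5, Rational(1, 2))))) = Add(-92, Mul(47, I, Pow(5, Rational(1, 2))))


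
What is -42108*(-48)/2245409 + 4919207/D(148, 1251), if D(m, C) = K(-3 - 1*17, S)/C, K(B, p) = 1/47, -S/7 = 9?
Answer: 649450005341993595/2245409 ≈ 2.8923e+11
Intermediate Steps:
S = -63 (S = -7*9 = -63)
K(B, p) = 1/47
D(m, C) = 1/(47*C)
-42108*(-48)/2245409 + 4919207/D(148, 1251) = -42108*(-48)/2245409 + 4919207/(((1/47)/1251)) = 2021184*(1/2245409) + 4919207/(((1/47)*(1/1251))) = 2021184/2245409 + 4919207/(1/58797) = 2021184/2245409 + 4919207*58797 = 2021184/2245409 + 289234613979 = 649450005341993595/2245409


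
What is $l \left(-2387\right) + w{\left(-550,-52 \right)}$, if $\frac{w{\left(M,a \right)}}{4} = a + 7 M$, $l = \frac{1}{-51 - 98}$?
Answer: $- \frac{2323205}{149} \approx -15592.0$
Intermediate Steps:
$l = - \frac{1}{149}$ ($l = \frac{1}{-149} = - \frac{1}{149} \approx -0.0067114$)
$w{\left(M,a \right)} = 4 a + 28 M$ ($w{\left(M,a \right)} = 4 \left(a + 7 M\right) = 4 a + 28 M$)
$l \left(-2387\right) + w{\left(-550,-52 \right)} = \left(- \frac{1}{149}\right) \left(-2387\right) + \left(4 \left(-52\right) + 28 \left(-550\right)\right) = \frac{2387}{149} - 15608 = - \frac{2323205}{149}$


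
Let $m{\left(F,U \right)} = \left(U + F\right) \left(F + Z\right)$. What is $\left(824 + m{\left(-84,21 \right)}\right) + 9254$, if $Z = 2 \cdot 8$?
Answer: $14362$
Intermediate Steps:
$Z = 16$
$m{\left(F,U \right)} = \left(16 + F\right) \left(F + U\right)$ ($m{\left(F,U \right)} = \left(U + F\right) \left(F + 16\right) = \left(F + U\right) \left(16 + F\right) = \left(16 + F\right) \left(F + U\right)$)
$\left(824 + m{\left(-84,21 \right)}\right) + 9254 = \left(824 + \left(\left(-84\right)^{2} + 16 \left(-84\right) + 16 \cdot 21 - 1764\right)\right) + 9254 = \left(824 + \left(7056 - 1344 + 336 - 1764\right)\right) + 9254 = \left(824 + 4284\right) + 9254 = 5108 + 9254 = 14362$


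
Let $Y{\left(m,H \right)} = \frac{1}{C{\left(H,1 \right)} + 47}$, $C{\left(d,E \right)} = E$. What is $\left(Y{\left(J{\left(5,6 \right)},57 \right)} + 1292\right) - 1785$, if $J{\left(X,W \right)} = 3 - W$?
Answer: $- \frac{23663}{48} \approx -492.98$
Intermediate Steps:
$Y{\left(m,H \right)} = \frac{1}{48}$ ($Y{\left(m,H \right)} = \frac{1}{1 + 47} = \frac{1}{48}$)
$\left(Y{\left(J{\left(5,6 \right)},57 \right)} + 1292\right) - 1785 = \left(\frac{1}{48} + 1292\right) - 1785 = \frac{62017}{48} - 1785 = - \frac{23663}{48}$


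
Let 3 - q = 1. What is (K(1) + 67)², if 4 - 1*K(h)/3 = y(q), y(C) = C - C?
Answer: 6241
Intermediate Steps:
q = 2 (q = 3 - 1*1 = 3 - 1 = 2)
y(C) = 0
K(h) = 12 (K(h) = 12 - 3*0 = 12 + 0 = 12)
(K(1) + 67)² = (12 + 67)² = 79² = 6241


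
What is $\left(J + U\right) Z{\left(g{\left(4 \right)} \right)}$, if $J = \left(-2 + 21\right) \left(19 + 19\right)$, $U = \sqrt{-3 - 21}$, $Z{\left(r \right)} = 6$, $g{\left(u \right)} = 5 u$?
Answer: $4332 + 12 i \sqrt{6} \approx 4332.0 + 29.394 i$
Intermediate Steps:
$U = 2 i \sqrt{6}$ ($U = \sqrt{-24} = 2 i \sqrt{6} \approx 4.899 i$)
$J = 722$ ($J = 19 \cdot 38 = 722$)
$\left(J + U\right) Z{\left(g{\left(4 \right)} \right)} = \left(722 + 2 i \sqrt{6}\right) 6 = 4332 + 12 i \sqrt{6}$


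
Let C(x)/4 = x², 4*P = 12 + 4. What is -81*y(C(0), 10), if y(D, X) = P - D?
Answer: -324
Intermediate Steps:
P = 4 (P = (12 + 4)/4 = (¼)*16 = 4)
C(x) = 4*x²
y(D, X) = 4 - D
-81*y(C(0), 10) = -81*(4 - 4*0²) = -81*(4 - 4*0) = -81*(4 - 1*0) = -81*(4 + 0) = -81*4 = -324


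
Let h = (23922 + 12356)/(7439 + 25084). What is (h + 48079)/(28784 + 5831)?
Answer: 44677417/32165247 ≈ 1.3890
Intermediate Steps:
h = 36278/32523 ≈ 1.1155
(h + 48079)/(28784 + 5831) = (36278/32523 + 48079)/(28784 + 5831) = (1563709595/32523)/34615 = (1563709595/32523)*(1/34615) = 44677417/32165247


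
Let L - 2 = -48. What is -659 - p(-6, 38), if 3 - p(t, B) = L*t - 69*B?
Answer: -3008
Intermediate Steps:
L = -46 (L = 2 - 48 = -46)
p(t, B) = 3 + 46*t + 69*B (p(t, B) = 3 - (-46*t - 69*B) = 3 - (-69*B - 46*t) = 3 + (46*t + 69*B) = 3 + 46*t + 69*B)
-659 - p(-6, 38) = -659 - (3 + 46*(-6) + 69*38) = -659 - (3 - 276 + 2622) = -659 - 1*2349 = -659 - 2349 = -3008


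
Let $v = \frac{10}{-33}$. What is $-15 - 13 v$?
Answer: $- \frac{365}{33} \approx -11.061$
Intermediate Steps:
$v = - \frac{10}{33}$ ($v = 10 \left(- \frac{1}{33}\right) = - \frac{10}{33} \approx -0.30303$)
$-15 - 13 v = -15 - - \frac{130}{33} = -15 + \frac{130}{33} = - \frac{365}{33}$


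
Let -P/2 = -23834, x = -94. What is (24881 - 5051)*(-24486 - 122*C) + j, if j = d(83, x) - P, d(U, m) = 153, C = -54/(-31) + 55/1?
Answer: -19309230085/31 ≈ -6.2288e+8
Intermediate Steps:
P = 47668 (P = -2*(-23834) = 47668)
C = 1759/31 (C = -54*(-1/31) + 55*1 = 54/31 + 55 = 1759/31 ≈ 56.742)
j = -47515 (j = 153 - 1*47668 = 153 - 47668 = -47515)
(24881 - 5051)*(-24486 - 122*C) + j = (24881 - 5051)*(-24486 - 122*1759/31) - 47515 = 19830*(-24486 - 214598/31) - 47515 = 19830*(-973664/31) - 47515 = -19307757120/31 - 47515 = -19309230085/31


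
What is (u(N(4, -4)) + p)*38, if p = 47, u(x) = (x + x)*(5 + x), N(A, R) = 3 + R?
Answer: 1482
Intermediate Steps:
u(x) = 2*x*(5 + x) (u(x) = (2*x)*(5 + x) = 2*x*(5 + x))
(u(N(4, -4)) + p)*38 = (2*(3 - 4)*(5 + (3 - 4)) + 47)*38 = (2*(-1)*(5 - 1) + 47)*38 = (2*(-1)*4 + 47)*38 = (-8 + 47)*38 = 39*38 = 1482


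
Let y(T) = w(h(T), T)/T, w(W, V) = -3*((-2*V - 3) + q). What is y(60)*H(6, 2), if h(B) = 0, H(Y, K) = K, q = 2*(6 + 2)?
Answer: 107/10 ≈ 10.700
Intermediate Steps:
q = 16 (q = 2*8 = 16)
w(W, V) = -39 + 6*V (w(W, V) = -3*((-2*V - 3) + 16) = -3*((-3 - 2*V) + 16) = -3*(13 - 2*V) = -39 + 6*V)
y(T) = (-39 + 6*T)/T
y(60)*H(6, 2) = (6 - 39/60)*2 = (6 - 39*1/60)*2 = (6 - 13/20)*2 = (107/20)*2 = 107/10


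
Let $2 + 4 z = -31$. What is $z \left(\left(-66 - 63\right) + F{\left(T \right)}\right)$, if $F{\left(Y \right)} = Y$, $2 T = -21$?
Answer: $\frac{9207}{8} \approx 1150.9$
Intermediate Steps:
$T = - \frac{21}{2}$ ($T = \frac{1}{2} \left(-21\right) = - \frac{21}{2} \approx -10.5$)
$z = - \frac{33}{4}$ ($z = - \frac{1}{2} + \frac{1}{4} \left(-31\right) = - \frac{1}{2} - \frac{31}{4} = - \frac{33}{4} \approx -8.25$)
$z \left(\left(-66 - 63\right) + F{\left(T \right)}\right) = - \frac{33 \left(\left(-66 - 63\right) - \frac{21}{2}\right)}{4} = - \frac{33 \left(-129 - \frac{21}{2}\right)}{4} = \left(- \frac{33}{4}\right) \left(- \frac{279}{2}\right) = \frac{9207}{8}$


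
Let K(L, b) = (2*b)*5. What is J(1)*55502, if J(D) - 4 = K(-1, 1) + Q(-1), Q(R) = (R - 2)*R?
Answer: 943534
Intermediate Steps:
K(L, b) = 10*b
Q(R) = R*(-2 + R) (Q(R) = (-2 + R)*R = R*(-2 + R))
J(D) = 17 (J(D) = 4 + (10*1 - (-2 - 1)) = 4 + (10 - 1*(-3)) = 4 + (10 + 3) = 4 + 13 = 17)
J(1)*55502 = 17*55502 = 943534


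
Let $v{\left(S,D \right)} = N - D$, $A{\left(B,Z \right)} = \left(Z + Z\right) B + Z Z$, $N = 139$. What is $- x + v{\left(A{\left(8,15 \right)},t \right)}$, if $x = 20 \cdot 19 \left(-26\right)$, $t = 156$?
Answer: $9863$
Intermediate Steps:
$A{\left(B,Z \right)} = Z^{2} + 2 B Z$ ($A{\left(B,Z \right)} = 2 Z B + Z^{2} = 2 B Z + Z^{2} = Z^{2} + 2 B Z$)
$v{\left(S,D \right)} = 139 - D$
$x = -9880$ ($x = 380 \left(-26\right) = -9880$)
$- x + v{\left(A{\left(8,15 \right)},t \right)} = \left(-1\right) \left(-9880\right) + \left(139 - 156\right) = 9880 + \left(139 - 156\right) = 9880 - 17 = 9863$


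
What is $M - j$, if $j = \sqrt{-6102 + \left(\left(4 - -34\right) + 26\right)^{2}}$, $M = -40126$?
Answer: $-40126 - i \sqrt{2006} \approx -40126.0 - 44.788 i$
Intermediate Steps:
$j = i \sqrt{2006}$ ($j = \sqrt{-6102 + \left(\left(4 + 34\right) + 26\right)^{2}} = \sqrt{-6102 + \left(38 + 26\right)^{2}} = \sqrt{-6102 + 64^{2}} = \sqrt{-6102 + 4096} = \sqrt{-2006} = i \sqrt{2006} \approx 44.788 i$)
$M - j = -40126 - i \sqrt{2006}$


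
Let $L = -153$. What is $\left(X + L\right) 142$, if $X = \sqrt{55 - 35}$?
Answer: $-21726 + 284 \sqrt{5} \approx -21091.0$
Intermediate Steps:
$X = 2 \sqrt{5}$ ($X = \sqrt{20} = 2 \sqrt{5} \approx 4.4721$)
$\left(X + L\right) 142 = \left(2 \sqrt{5} - 153\right) 142 = \left(-153 + 2 \sqrt{5}\right) 142 = -21726 + 284 \sqrt{5}$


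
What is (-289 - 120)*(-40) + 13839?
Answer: 30199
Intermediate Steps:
(-289 - 120)*(-40) + 13839 = -409*(-40) + 13839 = 16360 + 13839 = 30199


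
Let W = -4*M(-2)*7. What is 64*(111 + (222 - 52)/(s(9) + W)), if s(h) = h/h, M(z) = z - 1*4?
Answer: 1211456/169 ≈ 7168.4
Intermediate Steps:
M(z) = -4 + z (M(z) = z - 4 = -4 + z)
s(h) = 1
W = 168 (W = -4*(-4 - 2)*7 = -4*(-6)*7 = 24*7 = 168)
64*(111 + (222 - 52)/(s(9) + W)) = 64*(111 + (222 - 52)/(1 + 168)) = 64*(111 + 170/169) = 64*(18929/169) = 1211456/169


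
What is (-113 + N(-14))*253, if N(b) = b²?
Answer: 20999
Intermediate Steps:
(-113 + N(-14))*253 = (-113 + (-14)²)*253 = (-113 + 196)*253 = 83*253 = 20999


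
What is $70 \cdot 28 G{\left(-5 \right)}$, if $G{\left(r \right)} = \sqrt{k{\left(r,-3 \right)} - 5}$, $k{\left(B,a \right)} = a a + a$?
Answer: $1960$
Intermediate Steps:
$k{\left(B,a \right)} = a + a^{2}$ ($k{\left(B,a \right)} = a^{2} + a = a + a^{2}$)
$G{\left(r \right)} = 1$ ($G{\left(r \right)} = \sqrt{- 3 \left(1 - 3\right) - 5} = \sqrt{\left(-3\right) \left(-2\right) - 5} = \sqrt{6 - 5} = \sqrt{1} = 1$)
$70 \cdot 28 G{\left(-5 \right)} = 70 \cdot 28 \cdot 1 = 1960 \cdot 1 = 1960$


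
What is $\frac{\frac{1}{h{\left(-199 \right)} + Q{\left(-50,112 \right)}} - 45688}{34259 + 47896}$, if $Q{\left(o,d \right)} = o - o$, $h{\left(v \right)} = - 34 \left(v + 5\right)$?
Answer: $- \frac{301358047}{541894380} \approx -0.55612$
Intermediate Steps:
$h{\left(v \right)} = -170 - 34 v$ ($h{\left(v \right)} = - 34 \left(5 + v\right) = -170 - 34 v$)
$Q{\left(o,d \right)} = 0$
$\frac{\frac{1}{h{\left(-199 \right)} + Q{\left(-50,112 \right)}} - 45688}{34259 + 47896} = \frac{\frac{1}{\left(-170 - -6766\right) + 0} - 45688}{34259 + 47896} = \frac{\frac{1}{\left(-170 + 6766\right) + 0} - 45688}{82155} = \left(\frac{1}{6596 + 0} - 45688\right) \frac{1}{82155} = \left(\frac{1}{6596} - 45688\right) \frac{1}{82155} = \left(- \frac{301358047}{6596}\right) \frac{1}{82155} = - \frac{301358047}{541894380}$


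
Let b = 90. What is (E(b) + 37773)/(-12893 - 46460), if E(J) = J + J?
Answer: -37953/59353 ≈ -0.63945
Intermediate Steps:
E(J) = 2*J
(E(b) + 37773)/(-12893 - 46460) = (2*90 + 37773)/(-12893 - 46460) = (180 + 37773)/(-59353) = 37953*(-1/59353) = -37953/59353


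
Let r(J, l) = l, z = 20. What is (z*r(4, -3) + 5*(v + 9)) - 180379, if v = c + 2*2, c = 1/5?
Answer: -180373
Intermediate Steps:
c = ⅕ ≈ 0.20000
v = 21/5 (v = ⅕ + 2*2 = ⅕ + 4 = 21/5 ≈ 4.2000)
(z*r(4, -3) + 5*(v + 9)) - 180379 = (20*(-3) + 5*(21/5 + 9)) - 180379 = (-60 + 5*(66/5)) - 180379 = (-60 + 66) - 180379 = 6 - 180379 = -180373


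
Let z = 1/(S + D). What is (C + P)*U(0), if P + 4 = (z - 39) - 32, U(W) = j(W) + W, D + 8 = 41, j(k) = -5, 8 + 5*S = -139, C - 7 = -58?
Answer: 11315/18 ≈ 628.61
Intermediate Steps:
C = -51 (C = 7 - 58 = -51)
S = -147/5 (S = -8/5 + (⅕)*(-139) = -8/5 - 139/5 = -147/5 ≈ -29.400)
D = 33 (D = -8 + 41 = 33)
U(W) = -5 + W
z = 5/18 (z = 1/(-147/5 + 33) = 1/(18/5) = 5/18 ≈ 0.27778)
P = -1345/18 (P = -4 + ((5/18 - 39) - 32) = -4 + (-697/18 - 32) = -4 - 1273/18 = -1345/18 ≈ -74.722)
(C + P)*U(0) = (-51 - 1345/18)*(-5 + 0) = -2263/18*(-5) = 11315/18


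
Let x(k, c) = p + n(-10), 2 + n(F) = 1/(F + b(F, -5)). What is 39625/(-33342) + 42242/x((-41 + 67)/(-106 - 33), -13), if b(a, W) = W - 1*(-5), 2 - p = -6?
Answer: 14081989765/1967178 ≈ 7158.5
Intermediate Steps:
p = 8 (p = 2 - 1*(-6) = 2 + 6 = 8)
b(a, W) = 5 + W (b(a, W) = W + 5 = 5 + W)
n(F) = -2 + 1/F (n(F) = -2 + 1/(F + (5 - 5)) = -2 + 1/(F + 0) = -2 + 1/F)
x(k, c) = 59/10 (x(k, c) = 8 + (-2 + 1/(-10)) = 8 + (-2 - ⅒) = 8 - 21/10 = 59/10)
39625/(-33342) + 42242/x((-41 + 67)/(-106 - 33), -13) = 39625/(-33342) + 42242/(59/10) = 39625*(-1/33342) + 42242*(10/59) = -39625/33342 + 422420/59 = 14081989765/1967178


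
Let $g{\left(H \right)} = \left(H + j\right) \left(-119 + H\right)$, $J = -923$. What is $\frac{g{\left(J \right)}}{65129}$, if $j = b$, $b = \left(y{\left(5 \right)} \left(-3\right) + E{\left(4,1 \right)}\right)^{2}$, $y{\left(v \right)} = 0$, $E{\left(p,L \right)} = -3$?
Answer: $\frac{952388}{65129} \approx 14.623$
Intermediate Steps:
$b = 9$ ($b = \left(0 \left(-3\right) - 3\right)^{2} = \left(0 - 3\right)^{2} = \left(-3\right)^{2} = 9$)
$j = 9$
$g{\left(H \right)} = \left(-119 + H\right) \left(9 + H\right)$ ($g{\left(H \right)} = \left(H + 9\right) \left(-119 + H\right) = \left(9 + H\right) \left(-119 + H\right) = \left(-119 + H\right) \left(9 + H\right)$)
$\frac{g{\left(J \right)}}{65129} = \frac{-1071 + \left(-923\right)^{2} - -101530}{65129} = \left(-1071 + 851929 + 101530\right) \frac{1}{65129} = 952388 \cdot \frac{1}{65129} = \frac{952388}{65129}$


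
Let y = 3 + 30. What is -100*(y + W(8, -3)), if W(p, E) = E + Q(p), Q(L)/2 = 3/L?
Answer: -3075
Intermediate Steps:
Q(L) = 6/L (Q(L) = 2*(3/L) = 6/L)
W(p, E) = E + 6/p
y = 33
-100*(y + W(8, -3)) = -100*(33 + (-3 + 6/8)) = -100*(33 + (-3 + 6*(⅛))) = -100*(33 + (-3 + ¾)) = -100*(33 - 9/4) = -100*123/4 = -3075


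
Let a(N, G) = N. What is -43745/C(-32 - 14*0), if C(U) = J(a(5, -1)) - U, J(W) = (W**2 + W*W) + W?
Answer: -43745/87 ≈ -502.82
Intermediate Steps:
J(W) = W + 2*W**2 (J(W) = (W**2 + W**2) + W = 2*W**2 + W = W + 2*W**2)
C(U) = 55 - U (C(U) = 5*(1 + 2*5) - U = 5*(1 + 10) - U = 5*11 - U = 55 - U)
-43745/C(-32 - 14*0) = -43745/(55 - (-32 - 14*0)) = -43745/(55 - (-32 - 1*0)) = -43745/(55 - (-32 + 0)) = -43745/(55 - 1*(-32)) = -43745/(55 + 32) = -43745/87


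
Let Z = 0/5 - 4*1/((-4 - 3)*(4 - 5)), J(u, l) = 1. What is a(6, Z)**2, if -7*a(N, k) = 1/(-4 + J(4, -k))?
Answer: 1/441 ≈ 0.0022676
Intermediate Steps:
Z = -4/7 (Z = 0*(1/5) - 4/((-1*(-7))) = 0 - 4/7 = -4/7 ≈ -0.57143)
a(N, k) = 1/21 (a(N, k) = -1/(7*(-4 + 1)) = -1/7/(-3) = -1/7*(-1/3) = 1/21)
a(6, Z)**2 = (1/21)**2 = 1/441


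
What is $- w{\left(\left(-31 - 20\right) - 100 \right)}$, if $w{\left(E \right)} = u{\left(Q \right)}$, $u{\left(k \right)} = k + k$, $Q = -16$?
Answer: $32$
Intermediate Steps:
$u{\left(k \right)} = 2 k$
$w{\left(E \right)} = -32$ ($w{\left(E \right)} = 2 \left(-16\right) = -32$)
$- w{\left(\left(-31 - 20\right) - 100 \right)} = \left(-1\right) \left(-32\right) = 32$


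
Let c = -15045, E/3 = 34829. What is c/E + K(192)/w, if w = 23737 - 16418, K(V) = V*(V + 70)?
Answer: 1715333231/254913451 ≈ 6.7291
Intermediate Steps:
E = 104487 (E = 3*34829 = 104487)
K(V) = V*(70 + V)
w = 7319
c/E + K(192)/w = -15045/104487 + (192*(70 + 192))/7319 = -15045*1/104487 + (192*262)*(1/7319) = -5015/34829 + 50304*(1/7319) = -5015/34829 + 50304/7319 = 1715333231/254913451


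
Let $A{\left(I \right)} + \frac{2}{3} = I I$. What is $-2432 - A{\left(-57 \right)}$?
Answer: $- \frac{17041}{3} \approx -5680.3$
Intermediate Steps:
$A{\left(I \right)} = - \frac{2}{3} + I^{2}$ ($A{\left(I \right)} = - \frac{2}{3} + I I = - \frac{2}{3} + I^{2}$)
$-2432 - A{\left(-57 \right)} = -2432 - \left(- \frac{2}{3} + \left(-57\right)^{2}\right) = -2432 - \left(- \frac{2}{3} + 3249\right) = -2432 - \frac{9745}{3} = - \frac{17041}{3}$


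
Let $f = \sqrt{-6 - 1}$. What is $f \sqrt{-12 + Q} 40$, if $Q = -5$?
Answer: $- 40 \sqrt{119} \approx -436.35$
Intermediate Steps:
$f = i \sqrt{7}$ ($f = \sqrt{-7} = i \sqrt{7} \approx 2.6458 i$)
$f \sqrt{-12 + Q} 40 = i \sqrt{7} \sqrt{-12 - 5} \cdot 40 = i \sqrt{7} \sqrt{-17} \cdot 40 = i \sqrt{7} i \sqrt{17} \cdot 40 = - \sqrt{119} \cdot 40 = - 40 \sqrt{119}$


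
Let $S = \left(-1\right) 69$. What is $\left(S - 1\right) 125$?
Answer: $-8750$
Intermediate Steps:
$S = -69$
$\left(S - 1\right) 125 = \left(-69 - 1\right) 125 = \left(-70\right) 125 = -8750$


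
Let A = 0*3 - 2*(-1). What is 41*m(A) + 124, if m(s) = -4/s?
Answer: 42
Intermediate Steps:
A = 2 (A = 0 + 2 = 2)
41*m(A) + 124 = 41*(-4/2) + 124 = 41*(-4*½) + 124 = 41*(-2) + 124 = -82 + 124 = 42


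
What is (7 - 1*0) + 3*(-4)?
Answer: -5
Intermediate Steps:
(7 - 1*0) + 3*(-4) = (7 + 0) - 12 = 7 - 12 = -5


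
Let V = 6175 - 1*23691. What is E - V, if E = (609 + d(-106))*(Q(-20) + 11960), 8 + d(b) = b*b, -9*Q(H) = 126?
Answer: 141422318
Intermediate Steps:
Q(H) = -14 (Q(H) = -⅑*126 = -14)
d(b) = -8 + b² (d(b) = -8 + b*b = -8 + b²)
E = 141404802 (E = (609 + (-8 + (-106)²))*(-14 + 11960) = (609 + (-8 + 11236))*11946 = (609 + 11228)*11946 = 11837*11946 = 141404802)
V = -17516 (V = 6175 - 23691 = -17516)
E - V = 141404802 - 1*(-17516) = 141404802 + 17516 = 141422318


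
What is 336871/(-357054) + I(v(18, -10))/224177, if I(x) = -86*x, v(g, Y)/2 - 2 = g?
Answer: -76746995927/80043294558 ≈ -0.95882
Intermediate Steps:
v(g, Y) = 4 + 2*g
336871/(-357054) + I(v(18, -10))/224177 = 336871/(-357054) - 86*(4 + 2*18)/224177 = 336871*(-1/357054) - 86*(4 + 36)*(1/224177) = -336871/357054 - 86*40*(1/224177) = -336871/357054 - 3440*1/224177 = -336871/357054 - 3440/224177 = -76746995927/80043294558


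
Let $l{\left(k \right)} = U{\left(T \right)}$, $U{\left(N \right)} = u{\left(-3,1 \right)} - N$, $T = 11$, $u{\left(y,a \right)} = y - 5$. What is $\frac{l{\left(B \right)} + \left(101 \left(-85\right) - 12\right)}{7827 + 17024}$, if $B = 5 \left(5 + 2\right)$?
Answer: $- \frac{8616}{24851} \approx -0.34671$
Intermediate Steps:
$u{\left(y,a \right)} = -5 + y$ ($u{\left(y,a \right)} = y - 5 = -5 + y$)
$U{\left(N \right)} = -8 - N$ ($U{\left(N \right)} = \left(-5 - 3\right) - N = -8 - N$)
$B = 35$ ($B = 5 \cdot 7 = 35$)
$l{\left(k \right)} = -19$ ($l{\left(k \right)} = -8 - 11 = -19$)
$\frac{l{\left(B \right)} + \left(101 \left(-85\right) - 12\right)}{7827 + 17024} = \frac{-19 + \left(101 \left(-85\right) - 12\right)}{7827 + 17024} = \frac{-19 - 8597}{24851} = \left(-19 - 8597\right) \frac{1}{24851} = \left(-8616\right) \frac{1}{24851} = - \frac{8616}{24851}$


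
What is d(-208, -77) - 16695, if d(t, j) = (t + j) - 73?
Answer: -17053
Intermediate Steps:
d(t, j) = -73 + j + t (d(t, j) = (j + t) - 73 = -73 + j + t)
d(-208, -77) - 16695 = (-73 - 77 - 208) - 16695 = -358 - 16695 = -17053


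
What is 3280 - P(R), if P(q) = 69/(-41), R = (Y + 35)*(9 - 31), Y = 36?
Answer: 134549/41 ≈ 3281.7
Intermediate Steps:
R = -1562 (R = (36 + 35)*(9 - 31) = 71*(-22) = -1562)
P(q) = -69/41 (P(q) = 69*(-1/41) = -69/41)
3280 - P(R) = 3280 - 1*(-69/41) = 3280 + 69/41 = 134549/41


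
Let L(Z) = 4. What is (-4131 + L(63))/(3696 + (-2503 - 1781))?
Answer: 4127/588 ≈ 7.0187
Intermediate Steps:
(-4131 + L(63))/(3696 + (-2503 - 1781)) = (-4131 + 4)/(3696 + (-2503 - 1781)) = -4127/(3696 - 4284) = -4127/(-588) = -4127*(-1/588) = 4127/588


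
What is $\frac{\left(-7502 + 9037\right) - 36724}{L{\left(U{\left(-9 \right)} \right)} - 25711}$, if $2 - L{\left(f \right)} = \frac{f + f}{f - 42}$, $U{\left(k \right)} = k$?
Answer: $\frac{85459}{62437} \approx 1.3687$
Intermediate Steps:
$L{\left(f \right)} = 2 - \frac{2 f}{-42 + f}$ ($L{\left(f \right)} = 2 - \frac{f + f}{f - 42} = 2 - \frac{2 f}{-42 + f}$)
$\frac{\left(-7502 + 9037\right) - 36724}{L{\left(U{\left(-9 \right)} \right)} - 25711} = \frac{\left(-7502 + 9037\right) - 36724}{- \frac{84}{-42 - 9} - 25711} = \frac{1535 - 36724}{- \frac{84}{-51} - 25711} = - \frac{35189}{\left(-84\right) \left(- \frac{1}{51}\right) - 25711} = - \frac{35189}{\frac{28}{17} - 25711} = - \frac{35189}{- \frac{437059}{17}} = \left(-35189\right) \left(- \frac{17}{437059}\right) = \frac{85459}{62437}$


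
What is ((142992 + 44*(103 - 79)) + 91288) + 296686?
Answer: 532022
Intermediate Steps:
((142992 + 44*(103 - 79)) + 91288) + 296686 = ((142992 + 44*24) + 91288) + 296686 = ((142992 + 1056) + 91288) + 296686 = (144048 + 91288) + 296686 = 235336 + 296686 = 532022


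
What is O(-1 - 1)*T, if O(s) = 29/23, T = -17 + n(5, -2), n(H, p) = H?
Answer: -348/23 ≈ -15.130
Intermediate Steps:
T = -12 (T = -17 + 5 = -12)
O(s) = 29/23 (O(s) = 29*(1/23) = 29/23)
O(-1 - 1)*T = (29/23)*(-12) = -348/23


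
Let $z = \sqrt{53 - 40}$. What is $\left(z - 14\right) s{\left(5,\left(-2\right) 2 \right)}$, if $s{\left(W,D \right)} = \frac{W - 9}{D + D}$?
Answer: $-7 + \frac{\sqrt{13}}{2} \approx -5.1972$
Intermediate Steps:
$z = \sqrt{13} \approx 3.6056$
$s{\left(W,D \right)} = \frac{-9 + W}{2 D}$
$\left(z - 14\right) s{\left(5,\left(-2\right) 2 \right)} = \left(\sqrt{13} - 14\right) \frac{-9 + 5}{2 \left(\left(-2\right) 2\right)} = \left(-14 + \sqrt{13}\right) \frac{1}{2} \frac{1}{-4} \left(-4\right) = \left(-14 + \sqrt{13}\right) \frac{1}{2} \left(- \frac{1}{4}\right) \left(-4\right) = \left(-14 + \sqrt{13}\right) \frac{1}{2} = -7 + \frac{\sqrt{13}}{2}$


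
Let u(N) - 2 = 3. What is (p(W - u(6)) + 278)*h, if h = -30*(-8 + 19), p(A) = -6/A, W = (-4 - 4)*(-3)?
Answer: -1741080/19 ≈ -91636.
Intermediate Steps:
u(N) = 5 (u(N) = 2 + 3 = 5)
W = 24 (W = -8*(-3) = 24)
h = -330 (h = -30*11 = -330)
(p(W - u(6)) + 278)*h = (-6/(24 - 1*5) + 278)*(-330) = (-6/(24 - 5) + 278)*(-330) = (-6/19 + 278)*(-330) = (5276/19)*(-330) = -1741080/19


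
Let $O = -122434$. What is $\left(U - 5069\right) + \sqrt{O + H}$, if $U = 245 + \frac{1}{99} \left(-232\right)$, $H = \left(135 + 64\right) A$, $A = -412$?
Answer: $- \frac{477808}{99} + i \sqrt{204422} \approx -4826.3 + 452.13 i$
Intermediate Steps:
$H = -81988$ ($H = \left(135 + 64\right) \left(-412\right) = 199 \left(-412\right) = -81988$)
$U = \frac{24023}{99}$ ($U = 245 + \frac{1}{99} \left(-232\right) = 245 - \frac{232}{99} = \frac{24023}{99} \approx 242.66$)
$\left(U - 5069\right) + \sqrt{O + H} = \left(\frac{24023}{99} - 5069\right) + \sqrt{-122434 - 81988} = - \frac{477808}{99} + \sqrt{-204422} = - \frac{477808}{99} + i \sqrt{204422}$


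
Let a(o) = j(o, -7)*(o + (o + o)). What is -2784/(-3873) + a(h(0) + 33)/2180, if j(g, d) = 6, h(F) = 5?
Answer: 726521/703595 ≈ 1.0326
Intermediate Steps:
a(o) = 18*o (a(o) = 6*(o + (o + o)) = 6*(o + 2*o) = 6*(3*o) = 18*o)
-2784/(-3873) + a(h(0) + 33)/2180 = -2784/(-3873) + (18*(5 + 33))/2180 = -2784*(-1/3873) + (18*38)*(1/2180) = 928/1291 + 684*(1/2180) = 928/1291 + 171/545 = 726521/703595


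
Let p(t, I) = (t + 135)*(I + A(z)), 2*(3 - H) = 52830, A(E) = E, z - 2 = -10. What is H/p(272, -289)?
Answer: 8804/40293 ≈ 0.21850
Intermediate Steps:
z = -8 (z = 2 - 10 = -8)
H = -26412 (H = 3 - 1/2*52830 = 3 - 26415 = -26412)
p(t, I) = (-8 + I)*(135 + t) (p(t, I) = (t + 135)*(I - 8) = (135 + t)*(-8 + I) = (-8 + I)*(135 + t))
H/p(272, -289) = -26412/(-1080 - 8*272 + 135*(-289) - 289*272) = -26412/(-1080 - 2176 - 39015 - 78608) = -26412/(-120879) = -26412*(-1/120879) = 8804/40293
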